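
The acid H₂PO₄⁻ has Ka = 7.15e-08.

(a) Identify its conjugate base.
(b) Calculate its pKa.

(a) The conjugate base is formed by removing one H⁺ from H₂PO₄⁻, giving HPO₄²⁻. (b) pKa = -log(Ka) = -log(7.15e-08) = 7.15.

Conjugate base: HPO₄²⁻; pK_a = 7.15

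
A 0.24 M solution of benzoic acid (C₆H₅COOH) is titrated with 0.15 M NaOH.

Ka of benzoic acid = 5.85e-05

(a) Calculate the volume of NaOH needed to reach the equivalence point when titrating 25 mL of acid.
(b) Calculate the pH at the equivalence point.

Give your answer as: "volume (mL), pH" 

moles acid = 0.24 × 25/1000 = 0.006 mol; V_base = moles/0.15 × 1000 = 40.0 mL. At equivalence only the conjugate base is present: [A⁻] = 0.006/0.065 = 9.2308e-02 M. Kb = Kw/Ka = 1.71e-10; [OH⁻] = √(Kb × [A⁻]) = 3.9723e-06; pOH = 5.40; pH = 14 - pOH = 8.60.

V = 40.0 mL, pH = 8.60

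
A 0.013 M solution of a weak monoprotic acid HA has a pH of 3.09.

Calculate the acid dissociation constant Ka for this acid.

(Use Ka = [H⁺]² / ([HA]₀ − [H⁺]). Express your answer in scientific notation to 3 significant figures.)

[H⁺] = 10^(−pH) = 10^(−3.09) = 8.128e-04 M. For HA ⇌ H⁺ + A⁻, Ka = [H⁺][A⁻]/[HA] = [H⁺]² / ([HA]₀ − [H⁺]) = (8.128e-04)² / (0.013 − 8.128e-04) = 5.42e-05.

K_a = 5.42e-05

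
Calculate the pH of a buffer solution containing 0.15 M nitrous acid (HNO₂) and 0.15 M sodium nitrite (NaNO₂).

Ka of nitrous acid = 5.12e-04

pKa = -log(5.12e-04) = 3.29. pH = pKa + log([A⁻]/[HA]) = 3.29 + log(0.15/0.15)

pH = 3.29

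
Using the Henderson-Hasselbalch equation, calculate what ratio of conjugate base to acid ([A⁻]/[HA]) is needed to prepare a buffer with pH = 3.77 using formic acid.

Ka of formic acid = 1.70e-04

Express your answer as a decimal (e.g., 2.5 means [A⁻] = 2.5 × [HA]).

pKa = -log(1.70e-04) = 3.7696. pH = pKa + log([A⁻]/[HA]), so log([A⁻]/[HA]) = pH − pKa = 3.77 − 3.7696 = 0.0004. [A⁻]/[HA] = 10^(0.0004) = 1.00

[A⁻]/[HA] = 1.00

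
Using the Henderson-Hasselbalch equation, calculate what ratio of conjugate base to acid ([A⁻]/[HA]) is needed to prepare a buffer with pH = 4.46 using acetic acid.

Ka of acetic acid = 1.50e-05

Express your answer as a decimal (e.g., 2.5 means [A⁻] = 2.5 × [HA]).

pKa = -log(1.50e-05) = 4.8239. pH = pKa + log([A⁻]/[HA]), so log([A⁻]/[HA]) = pH − pKa = 4.46 − 4.8239 = -0.3639. [A⁻]/[HA] = 10^(-0.3639) = 0.433

[A⁻]/[HA] = 0.433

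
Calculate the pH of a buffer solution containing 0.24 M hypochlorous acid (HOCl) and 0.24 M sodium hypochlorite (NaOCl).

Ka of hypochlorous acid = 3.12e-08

pKa = -log(3.12e-08) = 7.51. pH = pKa + log([A⁻]/[HA]) = 7.51 + log(0.24/0.24)

pH = 7.51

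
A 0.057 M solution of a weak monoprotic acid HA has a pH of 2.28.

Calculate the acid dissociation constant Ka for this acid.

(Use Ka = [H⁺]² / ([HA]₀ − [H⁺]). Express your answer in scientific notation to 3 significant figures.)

[H⁺] = 10^(−pH) = 10^(−2.28) = 5.248e-03 M. For HA ⇌ H⁺ + A⁻, Ka = [H⁺][A⁻]/[HA] = [H⁺]² / ([HA]₀ − [H⁺]) = (5.248e-03)² / (0.057 − 5.248e-03) = 5.32e-04.

K_a = 5.32e-04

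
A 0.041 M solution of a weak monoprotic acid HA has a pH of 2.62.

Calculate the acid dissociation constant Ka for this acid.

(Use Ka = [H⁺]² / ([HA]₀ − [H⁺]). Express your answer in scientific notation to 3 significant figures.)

[H⁺] = 10^(−pH) = 10^(−2.62) = 2.399e-03 M. For HA ⇌ H⁺ + A⁻, Ka = [H⁺][A⁻]/[HA] = [H⁺]² / ([HA]₀ − [H⁺]) = (2.399e-03)² / (0.041 − 2.399e-03) = 1.49e-04.

K_a = 1.49e-04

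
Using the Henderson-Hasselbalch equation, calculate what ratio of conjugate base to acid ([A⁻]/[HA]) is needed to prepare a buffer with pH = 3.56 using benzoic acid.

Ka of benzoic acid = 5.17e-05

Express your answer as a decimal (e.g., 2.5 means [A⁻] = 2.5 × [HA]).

pKa = -log(5.17e-05) = 4.2865. pH = pKa + log([A⁻]/[HA]), so log([A⁻]/[HA]) = pH − pKa = 3.56 − 4.2865 = -0.7265. [A⁻]/[HA] = 10^(-0.7265) = 0.188

[A⁻]/[HA] = 0.188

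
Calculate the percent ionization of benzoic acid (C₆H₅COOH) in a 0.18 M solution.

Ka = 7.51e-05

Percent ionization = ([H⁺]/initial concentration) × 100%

Using Ka equilibrium: x² + Ka×x - Ka×C = 0. Solving: [H⁺] = 3.6393e-03. Percent = (3.6393e-03/0.18) × 100

Percent ionization = 2.02%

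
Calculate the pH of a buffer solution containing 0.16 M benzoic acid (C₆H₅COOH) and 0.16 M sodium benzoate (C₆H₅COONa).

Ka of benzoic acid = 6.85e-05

pKa = -log(6.85e-05) = 4.16. pH = pKa + log([A⁻]/[HA]) = 4.16 + log(0.16/0.16)

pH = 4.16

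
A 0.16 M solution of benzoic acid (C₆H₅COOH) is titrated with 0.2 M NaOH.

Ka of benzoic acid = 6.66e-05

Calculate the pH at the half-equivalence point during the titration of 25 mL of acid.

At half-equivalence [HA] = [A⁻], so Henderson-Hasselbalch gives pH = pKa = -log(6.66e-05) = 4.18.

pH = pKa = 4.18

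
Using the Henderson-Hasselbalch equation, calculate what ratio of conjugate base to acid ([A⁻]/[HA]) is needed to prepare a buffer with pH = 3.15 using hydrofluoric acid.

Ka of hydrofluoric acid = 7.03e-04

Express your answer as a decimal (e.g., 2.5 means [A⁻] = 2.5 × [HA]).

pKa = -log(7.03e-04) = 3.1530. pH = pKa + log([A⁻]/[HA]), so log([A⁻]/[HA]) = pH − pKa = 3.15 − 3.1530 = -0.0030. [A⁻]/[HA] = 10^(-0.0030) = 0.993

[A⁻]/[HA] = 0.993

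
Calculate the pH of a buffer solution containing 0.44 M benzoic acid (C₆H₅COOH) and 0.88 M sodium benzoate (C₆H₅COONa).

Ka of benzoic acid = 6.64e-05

pKa = -log(6.64e-05) = 4.18. pH = pKa + log([A⁻]/[HA]) = 4.18 + log(0.88/0.44)

pH = 4.48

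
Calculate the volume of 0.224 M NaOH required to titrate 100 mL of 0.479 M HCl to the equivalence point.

At equivalence: moles acid = moles base. moles HCl = 0.479 × 100/1000 = 0.0479 mol. V_base = moles / 0.224 × 1000 = 213.8 mL.

V_{base} = 213.8 mL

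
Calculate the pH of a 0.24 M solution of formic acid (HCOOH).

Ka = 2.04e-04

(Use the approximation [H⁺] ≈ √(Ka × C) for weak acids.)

[H⁺] = √(Ka × C) = √(2.04e-04 × 0.24) = 6.9971e-03. pH = -log(6.9971e-03)

pH = 2.16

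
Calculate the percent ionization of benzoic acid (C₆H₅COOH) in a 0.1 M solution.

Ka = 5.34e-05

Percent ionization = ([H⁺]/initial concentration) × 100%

Using Ka equilibrium: x² + Ka×x - Ka×C = 0. Solving: [H⁺] = 2.2843e-03. Percent = (2.2843e-03/0.1) × 100

Percent ionization = 2.28%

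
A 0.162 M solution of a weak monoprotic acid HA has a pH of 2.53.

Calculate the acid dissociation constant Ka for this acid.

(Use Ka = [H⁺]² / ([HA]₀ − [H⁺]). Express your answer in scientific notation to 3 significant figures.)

[H⁺] = 10^(−pH) = 10^(−2.53) = 2.951e-03 M. For HA ⇌ H⁺ + A⁻, Ka = [H⁺][A⁻]/[HA] = [H⁺]² / ([HA]₀ − [H⁺]) = (2.951e-03)² / (0.162 − 2.951e-03) = 5.48e-05.

K_a = 5.48e-05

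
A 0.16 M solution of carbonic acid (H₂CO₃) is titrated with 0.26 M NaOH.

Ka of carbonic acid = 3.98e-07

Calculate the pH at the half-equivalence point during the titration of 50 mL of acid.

At half-equivalence [HA] = [A⁻], so Henderson-Hasselbalch gives pH = pKa = -log(3.98e-07) = 6.40.

pH = pKa = 6.40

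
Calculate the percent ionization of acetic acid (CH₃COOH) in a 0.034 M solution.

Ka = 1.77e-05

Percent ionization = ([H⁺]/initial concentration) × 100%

Using Ka equilibrium: x² + Ka×x - Ka×C = 0. Solving: [H⁺] = 7.6696e-04. Percent = (7.6696e-04/0.034) × 100

Percent ionization = 2.26%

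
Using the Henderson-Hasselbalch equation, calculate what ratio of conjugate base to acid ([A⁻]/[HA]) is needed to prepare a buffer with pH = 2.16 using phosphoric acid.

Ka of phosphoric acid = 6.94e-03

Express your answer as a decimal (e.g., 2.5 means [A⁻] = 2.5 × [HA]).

pKa = -log(6.94e-03) = 2.1586. pH = pKa + log([A⁻]/[HA]), so log([A⁻]/[HA]) = pH − pKa = 2.16 − 2.1586 = 0.0014. [A⁻]/[HA] = 10^(0.0014) = 1.00

[A⁻]/[HA] = 1.00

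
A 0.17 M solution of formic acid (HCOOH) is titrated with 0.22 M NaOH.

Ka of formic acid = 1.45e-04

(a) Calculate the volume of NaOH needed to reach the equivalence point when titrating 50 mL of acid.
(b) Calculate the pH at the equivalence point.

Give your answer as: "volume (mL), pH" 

moles acid = 0.17 × 50/1000 = 0.0085 mol; V_base = moles/0.22 × 1000 = 38.6 mL. At equivalence only the conjugate base is present: [A⁻] = 0.0085/0.089 = 9.5897e-02 M. Kb = Kw/Ka = 6.90e-11; [OH⁻] = √(Kb × [A⁻]) = 2.5717e-06; pOH = 5.59; pH = 14 - pOH = 8.41.

V = 38.6 mL, pH = 8.41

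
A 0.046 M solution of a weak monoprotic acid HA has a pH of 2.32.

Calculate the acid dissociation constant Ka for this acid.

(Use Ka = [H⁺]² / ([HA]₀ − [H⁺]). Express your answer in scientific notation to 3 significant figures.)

[H⁺] = 10^(−pH) = 10^(−2.32) = 4.786e-03 M. For HA ⇌ H⁺ + A⁻, Ka = [H⁺][A⁻]/[HA] = [H⁺]² / ([HA]₀ − [H⁺]) = (4.786e-03)² / (0.046 − 4.786e-03) = 5.56e-04.

K_a = 5.56e-04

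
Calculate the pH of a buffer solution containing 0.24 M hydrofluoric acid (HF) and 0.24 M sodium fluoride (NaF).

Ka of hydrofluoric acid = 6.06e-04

pKa = -log(6.06e-04) = 3.22. pH = pKa + log([A⁻]/[HA]) = 3.22 + log(0.24/0.24)

pH = 3.22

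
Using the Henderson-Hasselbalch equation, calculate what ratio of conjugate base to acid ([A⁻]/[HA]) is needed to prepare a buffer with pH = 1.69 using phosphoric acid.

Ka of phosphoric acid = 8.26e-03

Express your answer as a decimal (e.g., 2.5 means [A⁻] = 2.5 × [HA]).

pKa = -log(8.26e-03) = 2.0830. pH = pKa + log([A⁻]/[HA]), so log([A⁻]/[HA]) = pH − pKa = 1.69 − 2.0830 = -0.3930. [A⁻]/[HA] = 10^(-0.3930) = 0.405

[A⁻]/[HA] = 0.405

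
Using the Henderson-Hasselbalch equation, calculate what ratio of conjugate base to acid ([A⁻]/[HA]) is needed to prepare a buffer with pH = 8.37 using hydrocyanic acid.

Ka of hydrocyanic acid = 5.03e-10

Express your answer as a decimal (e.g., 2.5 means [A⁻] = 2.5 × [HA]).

pKa = -log(5.03e-10) = 9.2984. pH = pKa + log([A⁻]/[HA]), so log([A⁻]/[HA]) = pH − pKa = 8.37 − 9.2984 = -0.9284. [A⁻]/[HA] = 10^(-0.9284) = 0.118

[A⁻]/[HA] = 0.118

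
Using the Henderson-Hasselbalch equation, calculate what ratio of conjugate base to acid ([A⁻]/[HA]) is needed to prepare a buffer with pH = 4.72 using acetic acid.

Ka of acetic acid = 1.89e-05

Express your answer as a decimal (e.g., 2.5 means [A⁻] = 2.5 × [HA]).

pKa = -log(1.89e-05) = 4.7235. pH = pKa + log([A⁻]/[HA]), so log([A⁻]/[HA]) = pH − pKa = 4.72 − 4.7235 = -0.0035. [A⁻]/[HA] = 10^(-0.0035) = 0.992

[A⁻]/[HA] = 0.992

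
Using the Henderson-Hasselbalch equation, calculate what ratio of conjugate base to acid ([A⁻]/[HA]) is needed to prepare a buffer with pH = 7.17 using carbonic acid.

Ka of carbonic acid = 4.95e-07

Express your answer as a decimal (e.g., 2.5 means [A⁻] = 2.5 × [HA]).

pKa = -log(4.95e-07) = 6.3054. pH = pKa + log([A⁻]/[HA]), so log([A⁻]/[HA]) = pH − pKa = 7.17 − 6.3054 = 0.8646. [A⁻]/[HA] = 10^(0.8646) = 7.32

[A⁻]/[HA] = 7.32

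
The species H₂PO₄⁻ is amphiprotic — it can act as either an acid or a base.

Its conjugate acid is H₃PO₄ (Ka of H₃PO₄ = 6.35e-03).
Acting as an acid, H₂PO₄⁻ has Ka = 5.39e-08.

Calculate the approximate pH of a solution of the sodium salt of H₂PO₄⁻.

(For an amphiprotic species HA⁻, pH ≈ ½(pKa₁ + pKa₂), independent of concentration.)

pKa₁ = -log(6.35e-03) = 2.20; pKa₂ = -log(5.39e-08) = 7.27. For an amphiprotic species, pH ≈ ½(pKa₁ + pKa₂) = ½(2.20 + 7.27) = 4.73.

pH = 4.73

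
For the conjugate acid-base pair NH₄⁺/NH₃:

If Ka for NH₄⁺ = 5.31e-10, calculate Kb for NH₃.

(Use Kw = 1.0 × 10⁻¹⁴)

For a conjugate pair Ka × Kb = Kw, so Kb = Kw/Ka = 1.0 × 10⁻¹⁴ / 5.31e-10 = 1.88e-05.

K_b = 1.88e-05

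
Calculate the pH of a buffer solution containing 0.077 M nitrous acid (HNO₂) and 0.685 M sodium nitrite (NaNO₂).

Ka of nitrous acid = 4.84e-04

pKa = -log(4.84e-04) = 3.32. pH = pKa + log([A⁻]/[HA]) = 3.32 + log(0.685/0.077)

pH = 4.26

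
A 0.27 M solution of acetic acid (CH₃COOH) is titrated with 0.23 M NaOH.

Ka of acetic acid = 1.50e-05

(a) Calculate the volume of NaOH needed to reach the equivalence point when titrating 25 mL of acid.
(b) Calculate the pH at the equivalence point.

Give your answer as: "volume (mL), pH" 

moles acid = 0.27 × 25/1000 = 0.00675 mol; V_base = moles/0.23 × 1000 = 29.3 mL. At equivalence only the conjugate base is present: [A⁻] = 0.00675/0.054 = 1.2420e-01 M. Kb = Kw/Ka = 6.67e-10; [OH⁻] = √(Kb × [A⁻]) = 9.0995e-06; pOH = 5.04; pH = 14 - pOH = 8.96.

V = 29.3 mL, pH = 8.96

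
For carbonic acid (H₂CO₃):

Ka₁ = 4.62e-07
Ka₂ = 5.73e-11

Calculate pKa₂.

pKa₂ = -log(Ka₂) = -log(5.73e-11) = 10.24.

pK_{a2} = 10.24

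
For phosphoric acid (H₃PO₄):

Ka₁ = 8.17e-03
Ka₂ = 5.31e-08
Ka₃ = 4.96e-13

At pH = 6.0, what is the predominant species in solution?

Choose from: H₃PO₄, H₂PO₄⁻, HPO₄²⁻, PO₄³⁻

pKa₁ = 2.09, pKa₂ = 7.27, pKa₃ = 12.30. For a polyprotic acid the predominant species crosses at each pKa: below pKa_n the protonated form dominates, above it the deprotonated form does. At pH = 6.0, the predominant species is H₂PO₄⁻.

H₂PO₄⁻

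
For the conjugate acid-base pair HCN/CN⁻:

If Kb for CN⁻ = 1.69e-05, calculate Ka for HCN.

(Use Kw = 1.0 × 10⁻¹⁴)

For a conjugate pair Ka × Kb = Kw, so Ka = Kw/Kb = 1.0 × 10⁻¹⁴ / 1.69e-05 = 5.92e-10.

K_a = 5.92e-10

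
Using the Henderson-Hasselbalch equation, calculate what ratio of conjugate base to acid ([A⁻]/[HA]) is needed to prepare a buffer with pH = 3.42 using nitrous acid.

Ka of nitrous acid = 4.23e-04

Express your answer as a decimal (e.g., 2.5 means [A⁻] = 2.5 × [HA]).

pKa = -log(4.23e-04) = 3.3737. pH = pKa + log([A⁻]/[HA]), so log([A⁻]/[HA]) = pH − pKa = 3.42 − 3.3737 = 0.0463. [A⁻]/[HA] = 10^(0.0463) = 1.11

[A⁻]/[HA] = 1.11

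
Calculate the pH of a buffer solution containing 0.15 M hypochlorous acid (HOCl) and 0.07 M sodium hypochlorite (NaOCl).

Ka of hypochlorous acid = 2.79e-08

pKa = -log(2.79e-08) = 7.55. pH = pKa + log([A⁻]/[HA]) = 7.55 + log(0.07/0.15)

pH = 7.22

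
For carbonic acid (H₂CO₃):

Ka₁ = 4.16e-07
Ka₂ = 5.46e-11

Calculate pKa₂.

pKa₂ = -log(Ka₂) = -log(5.46e-11) = 10.26.

pK_{a2} = 10.26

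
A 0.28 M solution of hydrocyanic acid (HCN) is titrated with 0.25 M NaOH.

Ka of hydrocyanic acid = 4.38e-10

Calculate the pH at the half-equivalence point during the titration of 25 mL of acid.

At half-equivalence [HA] = [A⁻], so Henderson-Hasselbalch gives pH = pKa = -log(4.38e-10) = 9.36.

pH = pKa = 9.36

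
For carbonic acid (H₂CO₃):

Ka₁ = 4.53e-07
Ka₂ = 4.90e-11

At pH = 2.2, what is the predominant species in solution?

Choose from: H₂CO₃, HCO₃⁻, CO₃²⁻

pKa₁ = 6.34, pKa₂ = 10.31. For a polyprotic acid the predominant species crosses at each pKa: below pKa_n the protonated form dominates, above it the deprotonated form does. At pH = 2.2, the predominant species is H₂CO₃.

H₂CO₃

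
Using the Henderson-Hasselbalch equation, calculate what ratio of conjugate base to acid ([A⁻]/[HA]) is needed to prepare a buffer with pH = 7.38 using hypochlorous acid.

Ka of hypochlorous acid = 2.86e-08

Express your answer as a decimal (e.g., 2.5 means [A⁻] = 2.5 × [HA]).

pKa = -log(2.86e-08) = 7.5436. pH = pKa + log([A⁻]/[HA]), so log([A⁻]/[HA]) = pH − pKa = 7.38 − 7.5436 = -0.1636. [A⁻]/[HA] = 10^(-0.1636) = 0.686

[A⁻]/[HA] = 0.686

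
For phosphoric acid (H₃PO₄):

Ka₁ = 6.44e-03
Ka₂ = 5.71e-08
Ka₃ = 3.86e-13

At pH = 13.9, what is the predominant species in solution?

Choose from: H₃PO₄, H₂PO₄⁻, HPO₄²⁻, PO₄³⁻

pKa₁ = 2.19, pKa₂ = 7.24, pKa₃ = 12.41. For a polyprotic acid the predominant species crosses at each pKa: below pKa_n the protonated form dominates, above it the deprotonated form does. At pH = 13.9, the predominant species is PO₄³⁻.

PO₄³⁻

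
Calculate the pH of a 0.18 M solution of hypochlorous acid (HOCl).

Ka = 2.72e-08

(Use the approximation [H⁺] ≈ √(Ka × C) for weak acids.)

[H⁺] = √(Ka × C) = √(2.72e-08 × 0.18) = 6.9971e-05. pH = -log(6.9971e-05)

pH = 4.16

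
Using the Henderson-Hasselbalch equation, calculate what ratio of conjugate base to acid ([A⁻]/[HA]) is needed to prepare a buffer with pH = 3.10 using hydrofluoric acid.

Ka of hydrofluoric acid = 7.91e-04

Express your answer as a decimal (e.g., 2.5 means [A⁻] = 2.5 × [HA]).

pKa = -log(7.91e-04) = 3.1018. pH = pKa + log([A⁻]/[HA]), so log([A⁻]/[HA]) = pH − pKa = 3.10 − 3.1018 = -0.0018. [A⁻]/[HA] = 10^(-0.0018) = 0.996

[A⁻]/[HA] = 0.996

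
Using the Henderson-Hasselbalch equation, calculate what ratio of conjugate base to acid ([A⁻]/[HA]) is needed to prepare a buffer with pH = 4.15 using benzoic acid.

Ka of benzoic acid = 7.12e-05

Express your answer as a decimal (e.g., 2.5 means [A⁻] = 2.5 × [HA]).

pKa = -log(7.12e-05) = 4.1475. pH = pKa + log([A⁻]/[HA]), so log([A⁻]/[HA]) = pH − pKa = 4.15 − 4.1475 = 0.0025. [A⁻]/[HA] = 10^(0.0025) = 1.01

[A⁻]/[HA] = 1.01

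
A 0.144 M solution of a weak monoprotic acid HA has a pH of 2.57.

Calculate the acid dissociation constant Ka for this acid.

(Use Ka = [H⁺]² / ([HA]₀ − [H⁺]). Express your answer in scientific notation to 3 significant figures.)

[H⁺] = 10^(−pH) = 10^(−2.57) = 2.692e-03 M. For HA ⇌ H⁺ + A⁻, Ka = [H⁺][A⁻]/[HA] = [H⁺]² / ([HA]₀ − [H⁺]) = (2.692e-03)² / (0.144 − 2.692e-03) = 5.13e-05.

K_a = 5.13e-05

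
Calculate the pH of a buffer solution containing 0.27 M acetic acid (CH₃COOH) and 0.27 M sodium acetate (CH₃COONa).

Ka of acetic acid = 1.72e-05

pKa = -log(1.72e-05) = 4.76. pH = pKa + log([A⁻]/[HA]) = 4.76 + log(0.27/0.27)

pH = 4.76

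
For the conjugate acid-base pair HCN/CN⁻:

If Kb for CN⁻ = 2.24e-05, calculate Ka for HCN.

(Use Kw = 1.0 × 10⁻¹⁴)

For a conjugate pair Ka × Kb = Kw, so Ka = Kw/Kb = 1.0 × 10⁻¹⁴ / 2.24e-05 = 4.46e-10.

K_a = 4.46e-10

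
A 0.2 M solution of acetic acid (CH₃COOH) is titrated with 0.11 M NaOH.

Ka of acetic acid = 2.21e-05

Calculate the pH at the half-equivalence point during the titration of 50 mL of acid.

At half-equivalence [HA] = [A⁻], so Henderson-Hasselbalch gives pH = pKa = -log(2.21e-05) = 4.66.

pH = pKa = 4.66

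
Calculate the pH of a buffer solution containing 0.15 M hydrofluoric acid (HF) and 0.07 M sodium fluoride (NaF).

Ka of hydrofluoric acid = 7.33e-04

pKa = -log(7.33e-04) = 3.13. pH = pKa + log([A⁻]/[HA]) = 3.13 + log(0.07/0.15)

pH = 2.80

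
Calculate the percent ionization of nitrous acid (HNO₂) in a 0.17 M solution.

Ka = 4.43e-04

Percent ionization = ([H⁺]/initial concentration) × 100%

Using Ka equilibrium: x² + Ka×x - Ka×C = 0. Solving: [H⁺] = 8.4595e-03. Percent = (8.4595e-03/0.17) × 100

Percent ionization = 4.98%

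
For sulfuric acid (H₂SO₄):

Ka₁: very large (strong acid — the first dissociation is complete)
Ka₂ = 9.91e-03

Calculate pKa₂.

pKa₂ = -log(Ka₂) = -log(9.91e-03) = 2.00.

pK_{a2} = 2.00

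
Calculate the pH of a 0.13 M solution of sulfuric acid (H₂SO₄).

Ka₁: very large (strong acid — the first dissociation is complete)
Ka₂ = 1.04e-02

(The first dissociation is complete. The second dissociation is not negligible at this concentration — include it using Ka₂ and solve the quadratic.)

First dissociation is complete: [H⁺]₀ = [HSO₄⁻]₀ = C = 0.13 M. Second dissociation HSO₄⁻ ⇌ H⁺ + SO₄²⁻: let x = [SO₄²⁻]. Ka₂ = (C + x)·x / (C − x) = 1.04e-02 → x² + (C + Ka₂)·x − Ka₂·C = 0 → x² + 0.14040·x − 1.352e-03 = 0. x = (−0.14040 + √(0.14040² + 4 × 1.352e-03)) / 2 = 9.0467e-03 M. [H⁺] = C + x = 0.13 + 9.0467e-03 = 1.3905e-01 M. pH = -log(1.3905e-01) = 0.86.

pH = 0.86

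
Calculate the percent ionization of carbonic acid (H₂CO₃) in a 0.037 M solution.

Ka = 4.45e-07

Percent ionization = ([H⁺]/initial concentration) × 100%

Using Ka equilibrium: x² + Ka×x - Ka×C = 0. Solving: [H⁺] = 1.2809e-04. Percent = (1.2809e-04/0.037) × 100

Percent ionization = 0.346%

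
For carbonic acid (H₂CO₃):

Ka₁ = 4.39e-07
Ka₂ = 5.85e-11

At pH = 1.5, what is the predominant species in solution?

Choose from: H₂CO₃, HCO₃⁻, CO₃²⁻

pKa₁ = 6.36, pKa₂ = 10.23. For a polyprotic acid the predominant species crosses at each pKa: below pKa_n the protonated form dominates, above it the deprotonated form does. At pH = 1.5, the predominant species is H₂CO₃.

H₂CO₃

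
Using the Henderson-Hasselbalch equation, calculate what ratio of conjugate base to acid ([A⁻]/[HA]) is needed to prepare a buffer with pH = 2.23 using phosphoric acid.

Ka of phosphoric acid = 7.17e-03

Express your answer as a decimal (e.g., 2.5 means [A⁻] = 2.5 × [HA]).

pKa = -log(7.17e-03) = 2.1445. pH = pKa + log([A⁻]/[HA]), so log([A⁻]/[HA]) = pH − pKa = 2.23 − 2.1445 = 0.0855. [A⁻]/[HA] = 10^(0.0855) = 1.22

[A⁻]/[HA] = 1.22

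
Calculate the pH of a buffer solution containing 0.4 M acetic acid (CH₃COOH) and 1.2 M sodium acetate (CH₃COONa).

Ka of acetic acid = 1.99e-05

pKa = -log(1.99e-05) = 4.70. pH = pKa + log([A⁻]/[HA]) = 4.70 + log(1.2/0.4)

pH = 5.18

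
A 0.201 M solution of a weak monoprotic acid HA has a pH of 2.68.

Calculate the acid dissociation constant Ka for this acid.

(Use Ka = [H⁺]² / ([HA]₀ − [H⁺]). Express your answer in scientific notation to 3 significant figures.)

[H⁺] = 10^(−pH) = 10^(−2.68) = 2.089e-03 M. For HA ⇌ H⁺ + A⁻, Ka = [H⁺][A⁻]/[HA] = [H⁺]² / ([HA]₀ − [H⁺]) = (2.089e-03)² / (0.201 − 2.089e-03) = 2.19e-05.

K_a = 2.19e-05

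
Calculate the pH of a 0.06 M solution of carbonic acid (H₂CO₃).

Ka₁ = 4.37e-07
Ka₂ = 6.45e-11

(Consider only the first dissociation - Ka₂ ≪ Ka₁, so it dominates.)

First dissociation dominates. From Ka₁ = [H⁺][HA⁻]/[H₂A], x² + Ka₁·x − Ka₁·C = 0 with C = 0.06 M and Ka₁ = 4.37e-07. Solving: [H⁺] = (−Ka₁ + √(Ka₁² + 4·Ka₁·C)) / 2 = 1.6171e-04 M. pH = -log(1.6171e-04) = 3.79.

pH = 3.79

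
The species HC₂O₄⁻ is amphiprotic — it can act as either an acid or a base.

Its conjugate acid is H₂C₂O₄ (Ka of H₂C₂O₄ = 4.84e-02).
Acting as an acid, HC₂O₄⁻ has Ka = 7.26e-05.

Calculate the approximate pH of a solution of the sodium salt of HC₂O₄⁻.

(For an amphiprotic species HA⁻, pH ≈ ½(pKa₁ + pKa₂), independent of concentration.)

pKa₁ = -log(4.84e-02) = 1.32; pKa₂ = -log(7.26e-05) = 4.14. For an amphiprotic species, pH ≈ ½(pKa₁ + pKa₂) = ½(1.32 + 4.14) = 2.73.

pH = 2.73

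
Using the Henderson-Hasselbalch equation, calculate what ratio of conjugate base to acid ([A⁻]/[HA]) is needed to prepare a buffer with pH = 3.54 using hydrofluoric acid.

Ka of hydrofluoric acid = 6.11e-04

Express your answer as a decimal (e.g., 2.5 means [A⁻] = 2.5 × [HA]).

pKa = -log(6.11e-04) = 3.2140. pH = pKa + log([A⁻]/[HA]), so log([A⁻]/[HA]) = pH − pKa = 3.54 − 3.2140 = 0.3260. [A⁻]/[HA] = 10^(0.3260) = 2.12

[A⁻]/[HA] = 2.12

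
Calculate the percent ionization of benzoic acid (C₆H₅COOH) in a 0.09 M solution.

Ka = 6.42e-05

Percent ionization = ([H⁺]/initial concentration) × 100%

Using Ka equilibrium: x² + Ka×x - Ka×C = 0. Solving: [H⁺] = 2.3719e-03. Percent = (2.3719e-03/0.09) × 100

Percent ionization = 2.64%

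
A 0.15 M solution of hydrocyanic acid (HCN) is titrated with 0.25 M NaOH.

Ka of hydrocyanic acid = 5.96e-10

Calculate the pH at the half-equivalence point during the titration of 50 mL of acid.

At half-equivalence [HA] = [A⁻], so Henderson-Hasselbalch gives pH = pKa = -log(5.96e-10) = 9.22.

pH = pKa = 9.22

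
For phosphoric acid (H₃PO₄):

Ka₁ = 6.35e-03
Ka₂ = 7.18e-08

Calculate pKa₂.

pKa₂ = -log(Ka₂) = -log(7.18e-08) = 7.14.

pK_{a2} = 7.14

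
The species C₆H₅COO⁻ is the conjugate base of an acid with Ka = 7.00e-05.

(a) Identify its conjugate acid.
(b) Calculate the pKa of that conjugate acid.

(a) The conjugate acid is formed by adding one H⁺ to C₆H₅COO⁻, giving C₆H₅COOH. (b) pKa = -log(Ka) = -log(7.00e-05) = 4.15.

Conjugate acid: C₆H₅COOH; pK_a = 4.15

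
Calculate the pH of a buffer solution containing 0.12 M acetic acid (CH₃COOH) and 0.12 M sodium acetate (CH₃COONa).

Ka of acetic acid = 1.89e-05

pKa = -log(1.89e-05) = 4.72. pH = pKa + log([A⁻]/[HA]) = 4.72 + log(0.12/0.12)

pH = 4.72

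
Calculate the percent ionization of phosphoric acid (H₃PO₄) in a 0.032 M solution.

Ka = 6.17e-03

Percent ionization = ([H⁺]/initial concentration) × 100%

Using Ka equilibrium: x² + Ka×x - Ka×C = 0. Solving: [H⁺] = 1.1301e-02. Percent = (1.1301e-02/0.032) × 100

Percent ionization = 35.3%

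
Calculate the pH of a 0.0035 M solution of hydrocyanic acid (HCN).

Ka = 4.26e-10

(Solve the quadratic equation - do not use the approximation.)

x² + Ka×x - Ka×C = 0. Using quadratic formula: [H⁺] = 1.2209e-06

pH = 5.91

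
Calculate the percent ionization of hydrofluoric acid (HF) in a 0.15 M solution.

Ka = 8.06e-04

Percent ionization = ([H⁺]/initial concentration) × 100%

Using Ka equilibrium: x² + Ka×x - Ka×C = 0. Solving: [H⁺] = 1.0600e-02. Percent = (1.0600e-02/0.15) × 100

Percent ionization = 7.07%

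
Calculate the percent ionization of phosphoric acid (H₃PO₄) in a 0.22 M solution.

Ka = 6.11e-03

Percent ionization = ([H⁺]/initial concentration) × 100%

Using Ka equilibrium: x² + Ka×x - Ka×C = 0. Solving: [H⁺] = 3.3735e-02. Percent = (3.3735e-02/0.22) × 100

Percent ionization = 15.3%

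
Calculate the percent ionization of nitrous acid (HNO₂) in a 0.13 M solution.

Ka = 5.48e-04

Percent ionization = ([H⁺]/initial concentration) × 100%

Using Ka equilibrium: x² + Ka×x - Ka×C = 0. Solving: [H⁺] = 8.1708e-03. Percent = (8.1708e-03/0.13) × 100

Percent ionization = 6.29%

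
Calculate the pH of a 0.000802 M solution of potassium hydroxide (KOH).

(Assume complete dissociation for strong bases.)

[OH⁻] = 0.000802 M for strong base. pOH = -log[OH⁻] = 3.10, pH = 14 - pOH

pH = 10.90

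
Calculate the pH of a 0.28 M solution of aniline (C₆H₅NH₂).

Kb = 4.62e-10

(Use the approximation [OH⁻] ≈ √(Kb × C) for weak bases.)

[OH⁻] = √(Kb × C) = √(4.62e-10 × 0.28) = 1.1374e-05. pOH = 4.94, pH = 14 - pOH

pH = 9.06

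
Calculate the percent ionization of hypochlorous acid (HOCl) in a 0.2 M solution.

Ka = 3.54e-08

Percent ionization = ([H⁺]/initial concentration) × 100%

Using Ka equilibrium: x² + Ka×x - Ka×C = 0. Solving: [H⁺] = 8.4125e-05. Percent = (8.4125e-05/0.2) × 100

Percent ionization = 0.0421%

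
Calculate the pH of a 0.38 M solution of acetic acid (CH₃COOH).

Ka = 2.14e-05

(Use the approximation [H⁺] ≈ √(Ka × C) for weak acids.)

[H⁺] = √(Ka × C) = √(2.14e-05 × 0.38) = 2.8517e-03. pH = -log(2.8517e-03)

pH = 2.54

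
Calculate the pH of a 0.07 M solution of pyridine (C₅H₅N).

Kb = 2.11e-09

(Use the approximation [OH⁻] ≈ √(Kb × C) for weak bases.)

[OH⁻] = √(Kb × C) = √(2.11e-09 × 0.07) = 1.2153e-05. pOH = 4.92, pH = 14 - pOH

pH = 9.08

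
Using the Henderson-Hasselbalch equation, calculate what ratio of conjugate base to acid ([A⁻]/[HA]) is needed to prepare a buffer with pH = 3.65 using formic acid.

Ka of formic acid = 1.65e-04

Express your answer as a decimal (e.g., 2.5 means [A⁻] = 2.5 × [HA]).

pKa = -log(1.65e-04) = 3.7825. pH = pKa + log([A⁻]/[HA]), so log([A⁻]/[HA]) = pH − pKa = 3.65 − 3.7825 = -0.1325. [A⁻]/[HA] = 10^(-0.1325) = 0.737

[A⁻]/[HA] = 0.737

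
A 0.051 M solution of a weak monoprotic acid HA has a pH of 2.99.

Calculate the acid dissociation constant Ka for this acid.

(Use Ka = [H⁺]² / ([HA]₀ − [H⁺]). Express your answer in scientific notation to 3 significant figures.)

[H⁺] = 10^(−pH) = 10^(−2.99) = 1.023e-03 M. For HA ⇌ H⁺ + A⁻, Ka = [H⁺][A⁻]/[HA] = [H⁺]² / ([HA]₀ − [H⁺]) = (1.023e-03)² / (0.051 − 1.023e-03) = 2.10e-05.

K_a = 2.10e-05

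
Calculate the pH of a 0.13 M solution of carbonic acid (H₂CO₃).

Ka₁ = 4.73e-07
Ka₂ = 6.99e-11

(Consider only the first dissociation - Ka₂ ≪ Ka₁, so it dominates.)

First dissociation dominates. From Ka₁ = [H⁺][HA⁻]/[H₂A], x² + Ka₁·x − Ka₁·C = 0 with C = 0.13 M and Ka₁ = 4.73e-07. Solving: [H⁺] = (−Ka₁ + √(Ka₁² + 4·Ka₁·C)) / 2 = 2.4774e-04 M. pH = -log(2.4774e-04) = 3.61.

pH = 3.61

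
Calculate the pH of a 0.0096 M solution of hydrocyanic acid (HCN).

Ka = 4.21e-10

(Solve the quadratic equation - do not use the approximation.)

x² + Ka×x - Ka×C = 0. Using quadratic formula: [H⁺] = 2.0102e-06

pH = 5.70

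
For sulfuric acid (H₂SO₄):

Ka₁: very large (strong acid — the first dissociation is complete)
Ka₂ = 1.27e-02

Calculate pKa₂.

pKa₂ = -log(Ka₂) = -log(1.27e-02) = 1.90.

pK_{a2} = 1.90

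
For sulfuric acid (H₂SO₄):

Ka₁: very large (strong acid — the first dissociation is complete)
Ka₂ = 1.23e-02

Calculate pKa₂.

pKa₂ = -log(Ka₂) = -log(1.23e-02) = 1.91.

pK_{a2} = 1.91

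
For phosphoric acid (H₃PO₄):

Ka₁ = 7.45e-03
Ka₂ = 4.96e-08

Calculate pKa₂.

pKa₂ = -log(Ka₂) = -log(4.96e-08) = 7.30.

pK_{a2} = 7.30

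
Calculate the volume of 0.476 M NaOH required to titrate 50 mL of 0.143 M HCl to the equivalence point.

At equivalence: moles acid = moles base. moles HCl = 0.143 × 50/1000 = 0.00715 mol. V_base = moles / 0.476 × 1000 = 15.0 mL.

V_{base} = 15.0 mL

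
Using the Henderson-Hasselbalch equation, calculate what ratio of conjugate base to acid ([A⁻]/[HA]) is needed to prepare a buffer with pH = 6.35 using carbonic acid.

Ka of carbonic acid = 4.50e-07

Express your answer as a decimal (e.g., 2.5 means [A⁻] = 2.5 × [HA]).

pKa = -log(4.50e-07) = 6.3468. pH = pKa + log([A⁻]/[HA]), so log([A⁻]/[HA]) = pH − pKa = 6.35 − 6.3468 = 0.0032. [A⁻]/[HA] = 10^(0.0032) = 1.01

[A⁻]/[HA] = 1.01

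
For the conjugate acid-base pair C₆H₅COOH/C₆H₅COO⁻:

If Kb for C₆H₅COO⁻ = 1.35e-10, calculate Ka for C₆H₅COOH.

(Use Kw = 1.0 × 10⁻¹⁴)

For a conjugate pair Ka × Kb = Kw, so Ka = Kw/Kb = 1.0 × 10⁻¹⁴ / 1.35e-10 = 7.41e-05.

K_a = 7.41e-05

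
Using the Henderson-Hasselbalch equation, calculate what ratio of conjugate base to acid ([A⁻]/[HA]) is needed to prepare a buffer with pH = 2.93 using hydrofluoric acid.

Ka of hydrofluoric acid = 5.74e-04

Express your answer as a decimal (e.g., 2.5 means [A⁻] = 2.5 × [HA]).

pKa = -log(5.74e-04) = 3.2411. pH = pKa + log([A⁻]/[HA]), so log([A⁻]/[HA]) = pH − pKa = 2.93 − 3.2411 = -0.3111. [A⁻]/[HA] = 10^(-0.3111) = 0.489

[A⁻]/[HA] = 0.489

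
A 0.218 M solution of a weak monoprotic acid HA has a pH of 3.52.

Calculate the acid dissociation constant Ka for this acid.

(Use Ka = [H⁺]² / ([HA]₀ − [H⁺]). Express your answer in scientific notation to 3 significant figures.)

[H⁺] = 10^(−pH) = 10^(−3.52) = 3.020e-04 M. For HA ⇌ H⁺ + A⁻, Ka = [H⁺][A⁻]/[HA] = [H⁺]² / ([HA]₀ − [H⁺]) = (3.020e-04)² / (0.218 − 3.020e-04) = 4.19e-07.

K_a = 4.19e-07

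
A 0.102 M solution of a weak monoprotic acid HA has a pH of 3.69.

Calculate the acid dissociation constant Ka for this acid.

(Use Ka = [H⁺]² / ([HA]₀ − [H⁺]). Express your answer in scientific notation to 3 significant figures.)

[H⁺] = 10^(−pH) = 10^(−3.69) = 2.042e-04 M. For HA ⇌ H⁺ + A⁻, Ka = [H⁺][A⁻]/[HA] = [H⁺]² / ([HA]₀ − [H⁺]) = (2.042e-04)² / (0.102 − 2.042e-04) = 4.10e-07.

K_a = 4.10e-07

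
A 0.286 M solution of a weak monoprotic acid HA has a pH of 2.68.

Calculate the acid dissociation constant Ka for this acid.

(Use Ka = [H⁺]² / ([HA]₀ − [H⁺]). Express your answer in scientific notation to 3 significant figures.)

[H⁺] = 10^(−pH) = 10^(−2.68) = 2.089e-03 M. For HA ⇌ H⁺ + A⁻, Ka = [H⁺][A⁻]/[HA] = [H⁺]² / ([HA]₀ − [H⁺]) = (2.089e-03)² / (0.286 − 2.089e-03) = 1.54e-05.

K_a = 1.54e-05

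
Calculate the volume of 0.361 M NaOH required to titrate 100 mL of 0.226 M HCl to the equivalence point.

At equivalence: moles acid = moles base. moles HCl = 0.226 × 100/1000 = 0.0226 mol. V_base = moles / 0.361 × 1000 = 62.6 mL.

V_{base} = 62.6 mL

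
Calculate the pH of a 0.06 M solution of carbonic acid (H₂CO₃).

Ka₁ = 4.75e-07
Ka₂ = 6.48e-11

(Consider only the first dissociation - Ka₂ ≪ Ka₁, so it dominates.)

First dissociation dominates. From Ka₁ = [H⁺][HA⁻]/[H₂A], x² + Ka₁·x − Ka₁·C = 0 with C = 0.06 M and Ka₁ = 4.75e-07. Solving: [H⁺] = (−Ka₁ + √(Ka₁² + 4·Ka₁·C)) / 2 = 1.6858e-04 M. pH = -log(1.6858e-04) = 3.77.

pH = 3.77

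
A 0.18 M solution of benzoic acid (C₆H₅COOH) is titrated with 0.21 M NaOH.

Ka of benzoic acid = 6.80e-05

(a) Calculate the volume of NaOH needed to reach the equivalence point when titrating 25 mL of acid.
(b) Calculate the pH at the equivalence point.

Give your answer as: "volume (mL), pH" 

moles acid = 0.18 × 25/1000 = 0.0045 mol; V_base = moles/0.21 × 1000 = 21.4 mL. At equivalence only the conjugate base is present: [A⁻] = 0.0045/0.046 = 9.6923e-02 M. Kb = Kw/Ka = 1.47e-10; [OH⁻] = √(Kb × [A⁻]) = 3.7754e-06; pOH = 5.42; pH = 14 - pOH = 8.58.

V = 21.4 mL, pH = 8.58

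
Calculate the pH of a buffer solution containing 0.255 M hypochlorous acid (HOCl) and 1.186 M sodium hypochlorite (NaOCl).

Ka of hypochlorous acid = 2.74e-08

pKa = -log(2.74e-08) = 7.56. pH = pKa + log([A⁻]/[HA]) = 7.56 + log(1.186/0.255)

pH = 8.23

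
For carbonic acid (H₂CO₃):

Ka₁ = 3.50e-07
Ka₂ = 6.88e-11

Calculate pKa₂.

pKa₂ = -log(Ka₂) = -log(6.88e-11) = 10.16.

pK_{a2} = 10.16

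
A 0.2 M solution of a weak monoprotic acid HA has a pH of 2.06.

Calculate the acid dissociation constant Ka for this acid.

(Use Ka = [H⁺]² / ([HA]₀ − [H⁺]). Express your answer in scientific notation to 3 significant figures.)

[H⁺] = 10^(−pH) = 10^(−2.06) = 8.710e-03 M. For HA ⇌ H⁺ + A⁻, Ka = [H⁺][A⁻]/[HA] = [H⁺]² / ([HA]₀ − [H⁺]) = (8.710e-03)² / (0.2 − 8.710e-03) = 3.97e-04.

K_a = 3.97e-04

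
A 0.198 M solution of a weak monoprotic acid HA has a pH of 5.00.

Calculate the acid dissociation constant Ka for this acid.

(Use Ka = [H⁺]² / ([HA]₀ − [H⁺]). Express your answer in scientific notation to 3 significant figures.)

[H⁺] = 10^(−pH) = 10^(−5.00) = 1.000e-05 M. For HA ⇌ H⁺ + A⁻, Ka = [H⁺][A⁻]/[HA] = [H⁺]² / ([HA]₀ − [H⁺]) = (1.000e-05)² / (0.198 − 1.000e-05) = 5.05e-10.

K_a = 5.05e-10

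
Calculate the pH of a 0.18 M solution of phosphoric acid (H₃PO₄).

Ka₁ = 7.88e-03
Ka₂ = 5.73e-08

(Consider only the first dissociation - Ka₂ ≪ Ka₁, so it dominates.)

First dissociation dominates. From Ka₁ = [H⁺][HA⁻]/[H₂A], x² + Ka₁·x − Ka₁·C = 0 with C = 0.18 M and Ka₁ = 7.88e-03. Solving: [H⁺] = (−Ka₁ + √(Ka₁² + 4·Ka₁·C)) / 2 = 3.3927e-02 M. pH = -log(3.3927e-02) = 1.47.

pH = 1.47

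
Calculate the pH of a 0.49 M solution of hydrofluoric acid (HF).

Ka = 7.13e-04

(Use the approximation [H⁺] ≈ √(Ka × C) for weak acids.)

[H⁺] = √(Ka × C) = √(7.13e-04 × 0.49) = 1.8691e-02. pH = -log(1.8691e-02)

pH = 1.73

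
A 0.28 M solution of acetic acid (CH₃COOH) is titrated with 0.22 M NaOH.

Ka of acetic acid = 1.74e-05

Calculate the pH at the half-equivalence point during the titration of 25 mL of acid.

At half-equivalence [HA] = [A⁻], so Henderson-Hasselbalch gives pH = pKa = -log(1.74e-05) = 4.76.

pH = pKa = 4.76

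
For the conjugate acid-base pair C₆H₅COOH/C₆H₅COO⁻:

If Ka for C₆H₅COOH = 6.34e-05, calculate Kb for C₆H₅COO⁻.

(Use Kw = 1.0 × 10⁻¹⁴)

For a conjugate pair Ka × Kb = Kw, so Kb = Kw/Ka = 1.0 × 10⁻¹⁴ / 6.34e-05 = 1.58e-10.

K_b = 1.58e-10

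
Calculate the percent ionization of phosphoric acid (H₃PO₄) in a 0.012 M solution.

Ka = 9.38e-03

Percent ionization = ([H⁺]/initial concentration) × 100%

Using Ka equilibrium: x² + Ka×x - Ka×C = 0. Solving: [H⁺] = 6.9098e-03. Percent = (6.9098e-03/0.012) × 100

Percent ionization = 57.6%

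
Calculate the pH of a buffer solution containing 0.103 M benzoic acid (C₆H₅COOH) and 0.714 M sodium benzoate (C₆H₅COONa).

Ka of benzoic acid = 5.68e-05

pKa = -log(5.68e-05) = 4.25. pH = pKa + log([A⁻]/[HA]) = 4.25 + log(0.714/0.103)

pH = 5.09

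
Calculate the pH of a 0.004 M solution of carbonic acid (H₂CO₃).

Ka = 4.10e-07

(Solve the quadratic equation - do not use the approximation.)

x² + Ka×x - Ka×C = 0. Using quadratic formula: [H⁺] = 4.0292e-05

pH = 4.39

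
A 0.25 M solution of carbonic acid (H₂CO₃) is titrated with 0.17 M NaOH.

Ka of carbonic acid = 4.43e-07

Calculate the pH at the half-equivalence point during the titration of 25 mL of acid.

At half-equivalence [HA] = [A⁻], so Henderson-Hasselbalch gives pH = pKa = -log(4.43e-07) = 6.35.

pH = pKa = 6.35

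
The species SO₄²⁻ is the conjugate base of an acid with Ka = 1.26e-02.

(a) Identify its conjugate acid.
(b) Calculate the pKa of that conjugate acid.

(a) The conjugate acid is formed by adding one H⁺ to SO₄²⁻, giving HSO₄⁻. (b) pKa = -log(Ka) = -log(1.26e-02) = 1.90.

Conjugate acid: HSO₄⁻; pK_a = 1.90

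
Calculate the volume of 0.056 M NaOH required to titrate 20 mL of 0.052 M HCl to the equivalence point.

At equivalence: moles acid = moles base. moles HCl = 0.052 × 20/1000 = 0.00104 mol. V_base = moles / 0.056 × 1000 = 18.6 mL.

V_{base} = 18.6 mL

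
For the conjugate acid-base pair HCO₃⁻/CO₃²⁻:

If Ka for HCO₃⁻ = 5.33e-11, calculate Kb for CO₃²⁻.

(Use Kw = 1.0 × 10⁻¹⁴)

For a conjugate pair Ka × Kb = Kw, so Kb = Kw/Ka = 1.0 × 10⁻¹⁴ / 5.33e-11 = 1.88e-04.

K_b = 1.88e-04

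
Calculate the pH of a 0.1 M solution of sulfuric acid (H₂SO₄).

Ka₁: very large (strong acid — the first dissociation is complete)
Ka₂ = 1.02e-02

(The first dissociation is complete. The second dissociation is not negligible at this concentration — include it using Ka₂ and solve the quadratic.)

First dissociation is complete: [H⁺]₀ = [HSO₄⁻]₀ = C = 0.1 M. Second dissociation HSO₄⁻ ⇌ H⁺ + SO₄²⁻: let x = [SO₄²⁻]. Ka₂ = (C + x)·x / (C − x) = 1.02e-02 → x² + (C + Ka₂)·x − Ka₂·C = 0 → x² + 0.11020·x − 1.020e-03 = 0. x = (−0.11020 + √(0.11020² + 4 × 1.020e-03)) / 2 = 8.5868e-03 M. [H⁺] = C + x = 0.1 + 8.5868e-03 = 1.0859e-01 M. pH = -log(1.0859e-01) = 0.96.

pH = 0.96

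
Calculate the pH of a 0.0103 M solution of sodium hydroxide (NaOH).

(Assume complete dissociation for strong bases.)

[OH⁻] = 0.0103 M for strong base. pOH = -log[OH⁻] = 1.99, pH = 14 - pOH

pH = 12.01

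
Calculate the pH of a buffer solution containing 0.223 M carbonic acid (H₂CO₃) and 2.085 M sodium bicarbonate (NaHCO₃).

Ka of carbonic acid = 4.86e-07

pKa = -log(4.86e-07) = 6.31. pH = pKa + log([A⁻]/[HA]) = 6.31 + log(2.085/0.223)

pH = 7.28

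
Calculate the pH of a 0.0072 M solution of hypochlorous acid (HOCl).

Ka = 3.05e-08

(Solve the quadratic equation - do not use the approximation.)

x² + Ka×x - Ka×C = 0. Using quadratic formula: [H⁺] = 1.4804e-05

pH = 4.83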